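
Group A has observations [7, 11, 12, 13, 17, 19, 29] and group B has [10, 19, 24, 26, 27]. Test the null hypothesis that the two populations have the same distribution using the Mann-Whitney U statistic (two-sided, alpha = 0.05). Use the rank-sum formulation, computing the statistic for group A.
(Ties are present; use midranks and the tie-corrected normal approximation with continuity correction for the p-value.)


Step 1: Combine and sort all 12 observations; assign midranks.
sorted (value, group): (7,X), (10,Y), (11,X), (12,X), (13,X), (17,X), (19,X), (19,Y), (24,Y), (26,Y), (27,Y), (29,X)
ranks: 7->1, 10->2, 11->3, 12->4, 13->5, 17->6, 19->7.5, 19->7.5, 24->9, 26->10, 27->11, 29->12
Step 2: Rank sum for X: R1 = 1 + 3 + 4 + 5 + 6 + 7.5 + 12 = 38.5.
Step 3: U_X = R1 - n1(n1+1)/2 = 38.5 - 7*8/2 = 38.5 - 28 = 10.5.
       U_Y = n1*n2 - U_X = 35 - 10.5 = 24.5.
Step 4: Ties are present, so use the tie-corrected normal approximation (with continuity correction) for the p-value.
Step 5: p-value = 0.290307; compare to alpha = 0.05. fail to reject H0.

U_X = 10.5, p = 0.290307, fail to reject H0 at alpha = 0.05.


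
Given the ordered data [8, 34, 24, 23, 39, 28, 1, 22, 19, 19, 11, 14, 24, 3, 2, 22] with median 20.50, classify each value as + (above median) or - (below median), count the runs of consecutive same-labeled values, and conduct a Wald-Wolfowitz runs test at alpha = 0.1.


Step 1: Compute median = 20.50; label A = above, B = below.
Labels in order: BAAAAABABBBBABBA  (n_A = 8, n_B = 8)
Step 2: Count runs R = 8.
Step 3: Under H0 (random ordering), E[R] = 2*n_A*n_B/(n_A+n_B) + 1 = 2*8*8/16 + 1 = 9.0000.
        Var[R] = 2*n_A*n_B*(2*n_A*n_B - n_A - n_B) / ((n_A+n_B)^2 * (n_A+n_B-1)) = 14336/3840 = 3.7333.
        SD[R] = 1.9322.
Step 4: Continuity-corrected z = (R + 0.5 - E[R]) / SD[R] = (8 + 0.5 - 9.0000) / 1.9322 = -0.2588.
Step 5: Two-sided p-value via normal approximation = 2*(1 - Phi(|z|)) = 0.795809.
Step 6: alpha = 0.1. fail to reject H0.

R = 8, z = -0.2588, p = 0.795809, fail to reject H0.


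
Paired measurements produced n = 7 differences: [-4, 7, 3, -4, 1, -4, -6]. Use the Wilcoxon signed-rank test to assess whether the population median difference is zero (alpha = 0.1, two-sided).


Step 1: Drop any zero differences (none here) and take |d_i|.
|d| = [4, 7, 3, 4, 1, 4, 6]
Step 2: Midrank |d_i| (ties get averaged ranks).
ranks: |4|->4, |7|->7, |3|->2, |4|->4, |1|->1, |4|->4, |6|->6
Step 3: Attach original signs; sum ranks with positive sign and with negative sign.
W+ = 7 + 2 + 1 = 10
W- = 4 + 4 + 4 + 6 = 18
(Check: W+ + W- = 28 should equal n(n+1)/2 = 28.)
Step 4: Test statistic W = min(W+, W-) = 10.
Step 5: Ties in |d|, so use the tie-corrected normal approximation.
        E[W] = n(n+1)/4 = 7*8/4 = 14.
        Tie groups: |d|=4 (t=3); sum(t^3 - t) = 24.
        Var[W] = n(n+1)(2n+1)/24 - sum(t^3-t)/48 = 840/24 - 24/48 = 34.5.
        z = (W - E[W]) / sqrt(Var[W]) = (10 - 14) / 5.8737 = -0.6810.
        Two-sided p = 2*Phi(z) = 0.495868.
Step 6: alpha = 0.1. fail to reject H0.

W+ = 10, W- = 18, W = min = 10, p = 0.495868, fail to reject H0.


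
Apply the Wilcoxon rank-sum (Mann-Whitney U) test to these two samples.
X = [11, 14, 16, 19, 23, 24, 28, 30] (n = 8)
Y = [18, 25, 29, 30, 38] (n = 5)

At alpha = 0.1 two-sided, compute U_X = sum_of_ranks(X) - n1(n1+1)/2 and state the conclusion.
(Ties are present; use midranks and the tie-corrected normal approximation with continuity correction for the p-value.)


Step 1: Combine and sort all 13 observations; assign midranks.
sorted (value, group): (11,X), (14,X), (16,X), (18,Y), (19,X), (23,X), (24,X), (25,Y), (28,X), (29,Y), (30,X), (30,Y), (38,Y)
ranks: 11->1, 14->2, 16->3, 18->4, 19->5, 23->6, 24->7, 25->8, 28->9, 29->10, 30->11.5, 30->11.5, 38->13
Step 2: Rank sum for X: R1 = 1 + 2 + 3 + 5 + 6 + 7 + 9 + 11.5 = 44.5.
Step 3: U_X = R1 - n1(n1+1)/2 = 44.5 - 8*9/2 = 44.5 - 36 = 8.5.
       U_Y = n1*n2 - U_X = 40 - 8.5 = 31.5.
Step 4: Ties are present, so use the tie-corrected normal approximation (with continuity correction) for the p-value.
Step 5: p-value = 0.106864; compare to alpha = 0.1. fail to reject H0.

U_X = 8.5, p = 0.106864, fail to reject H0 at alpha = 0.1.


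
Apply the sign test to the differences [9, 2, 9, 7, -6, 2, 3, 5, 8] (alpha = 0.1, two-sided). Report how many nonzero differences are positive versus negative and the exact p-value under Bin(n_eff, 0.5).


Step 1: Discard zero differences. Original n = 9; n_eff = number of nonzero differences = 9.
Nonzero differences (with sign): +9, +2, +9, +7, -6, +2, +3, +5, +8
Step 2: Count signs: positive = 8, negative = 1.
Step 3: Under H0: P(positive) = 0.5, so the number of positives S ~ Bin(9, 0.5).
Step 4: Two-sided exact p-value = sum of Bin(9,0.5) probabilities at or below the observed probability = 0.039062.
Step 5: alpha = 0.1. reject H0.

n_eff = 9, pos = 8, neg = 1, p = 0.039062, reject H0.


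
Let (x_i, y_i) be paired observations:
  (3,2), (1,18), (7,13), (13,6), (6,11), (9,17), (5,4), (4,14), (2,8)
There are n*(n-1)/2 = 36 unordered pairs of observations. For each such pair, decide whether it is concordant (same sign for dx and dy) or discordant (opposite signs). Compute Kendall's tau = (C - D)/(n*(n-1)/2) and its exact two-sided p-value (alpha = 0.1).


Step 1: Enumerate the 36 unordered pairs (i,j) with i<j and classify each by sign(x_j-x_i) * sign(y_j-y_i).
  (1,2):dx=-2,dy=+16->D; (1,3):dx=+4,dy=+11->C; (1,4):dx=+10,dy=+4->C; (1,5):dx=+3,dy=+9->C
  (1,6):dx=+6,dy=+15->C; (1,7):dx=+2,dy=+2->C; (1,8):dx=+1,dy=+12->C; (1,9):dx=-1,dy=+6->D
  (2,3):dx=+6,dy=-5->D; (2,4):dx=+12,dy=-12->D; (2,5):dx=+5,dy=-7->D; (2,6):dx=+8,dy=-1->D
  (2,7):dx=+4,dy=-14->D; (2,8):dx=+3,dy=-4->D; (2,9):dx=+1,dy=-10->D; (3,4):dx=+6,dy=-7->D
  (3,5):dx=-1,dy=-2->C; (3,6):dx=+2,dy=+4->C; (3,7):dx=-2,dy=-9->C; (3,8):dx=-3,dy=+1->D
  (3,9):dx=-5,dy=-5->C; (4,5):dx=-7,dy=+5->D; (4,6):dx=-4,dy=+11->D; (4,7):dx=-8,dy=-2->C
  (4,8):dx=-9,dy=+8->D; (4,9):dx=-11,dy=+2->D; (5,6):dx=+3,dy=+6->C; (5,7):dx=-1,dy=-7->C
  (5,8):dx=-2,dy=+3->D; (5,9):dx=-4,dy=-3->C; (6,7):dx=-4,dy=-13->C; (6,8):dx=-5,dy=-3->C
  (6,9):dx=-7,dy=-9->C; (7,8):dx=-1,dy=+10->D; (7,9):dx=-3,dy=+4->D; (8,9):dx=-2,dy=-6->C
Step 2: C = 18, D = 18, total pairs = 36.
Step 3: tau = (C - D)/(n(n-1)/2) = (18 - 18)/36 = 0.000000.
Step 4: Exact two-sided p-value (enumerate n! = 362880 permutations of y under H0): p = 1.000000.
Step 5: alpha = 0.1. fail to reject H0.

tau_b = 0.0000 (C=18, D=18), p = 1.000000, fail to reject H0.


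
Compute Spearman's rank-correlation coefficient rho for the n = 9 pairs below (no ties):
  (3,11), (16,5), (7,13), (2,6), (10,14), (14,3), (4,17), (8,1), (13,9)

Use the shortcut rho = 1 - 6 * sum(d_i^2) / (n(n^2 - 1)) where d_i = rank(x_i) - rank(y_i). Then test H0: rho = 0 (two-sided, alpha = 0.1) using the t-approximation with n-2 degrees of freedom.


Step 1: Rank x and y separately (midranks; no ties here).
rank(x): 3->2, 16->9, 7->4, 2->1, 10->6, 14->8, 4->3, 8->5, 13->7
rank(y): 11->6, 5->3, 13->7, 6->4, 14->8, 3->2, 17->9, 1->1, 9->5
Step 2: d_i = R_x(i) - R_y(i); compute d_i^2.
  (2-6)^2=16, (9-3)^2=36, (4-7)^2=9, (1-4)^2=9, (6-8)^2=4, (8-2)^2=36, (3-9)^2=36, (5-1)^2=16, (7-5)^2=4
sum(d^2) = 166.
Step 3: rho = 1 - 6*166 / (9*(9^2 - 1)) = 1 - 996/720 = -0.383333.
Step 4: Under H0, t = rho * sqrt((n-2)/(1-rho^2)) = -1.0981 ~ t(7).
Step 5: Two-sided p-value from the t-distribution with 7 df = 0.308495.
Step 6: alpha = 0.1. fail to reject H0.

rho = -0.3833, p = 0.308495, fail to reject H0 at alpha = 0.1.


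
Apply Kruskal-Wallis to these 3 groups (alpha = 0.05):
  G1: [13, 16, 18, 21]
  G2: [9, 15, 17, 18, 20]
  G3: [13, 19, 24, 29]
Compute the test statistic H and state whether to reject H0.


Step 1: Combine all N = 13 observations and assign midranks.
sorted (value, group, rank): (9,G2,1), (13,G1,2.5), (13,G3,2.5), (15,G2,4), (16,G1,5), (17,G2,6), (18,G1,7.5), (18,G2,7.5), (19,G3,9), (20,G2,10), (21,G1,11), (24,G3,12), (29,G3,13)
Step 2: Sum ranks within each group.
R_1 = 26 (n_1 = 4)
R_2 = 28.5 (n_2 = 5)
R_3 = 36.5 (n_3 = 4)
Step 3: H = 12/(N(N+1)) * sum(R_i^2/n_i) - 3(N+1)
     = 12/(13*14) * (26^2/4 + 28.5^2/5 + 36.5^2/4) - 3*14
     = 0.065934 * 664.513 - 42
     = 1.814011.
Step 4: Ties present; correction factor C = 1 - 12/(13^3 - 13) = 0.994505. Corrected H = 1.814011 / 0.994505 = 1.824033.
Step 5: Under H0, H ~ chi^2(2); p-value = 0.401713.
Step 6: alpha = 0.05. fail to reject H0.

H = 1.8240, df = 2, p = 0.401713, fail to reject H0.


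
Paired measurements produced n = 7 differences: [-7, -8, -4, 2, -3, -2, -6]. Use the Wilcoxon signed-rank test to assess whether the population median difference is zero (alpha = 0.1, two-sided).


Step 1: Drop any zero differences (none here) and take |d_i|.
|d| = [7, 8, 4, 2, 3, 2, 6]
Step 2: Midrank |d_i| (ties get averaged ranks).
ranks: |7|->6, |8|->7, |4|->4, |2|->1.5, |3|->3, |2|->1.5, |6|->5
Step 3: Attach original signs; sum ranks with positive sign and with negative sign.
W+ = 1.5 = 1.5
W- = 6 + 7 + 4 + 3 + 1.5 + 5 = 26.5
(Check: W+ + W- = 28 should equal n(n+1)/2 = 28.)
Step 4: Test statistic W = min(W+, W-) = 1.5.
Step 5: Ties in |d|, so use the tie-corrected normal approximation.
        E[W] = n(n+1)/4 = 7*8/4 = 14.
        Tie groups: |d|=2 (t=2); sum(t^3 - t) = 6.
        Var[W] = n(n+1)(2n+1)/24 - sum(t^3-t)/48 = 840/24 - 6/48 = 34.875.
        z = (W - E[W]) / sqrt(Var[W]) = (1.5 - 14) / 5.9055 = -2.1167.
        Two-sided p = 2*Phi(z) = 0.034288.
Step 6: alpha = 0.1. reject H0.

W+ = 1.5, W- = 26.5, W = min = 1.5, p = 0.034288, reject H0.


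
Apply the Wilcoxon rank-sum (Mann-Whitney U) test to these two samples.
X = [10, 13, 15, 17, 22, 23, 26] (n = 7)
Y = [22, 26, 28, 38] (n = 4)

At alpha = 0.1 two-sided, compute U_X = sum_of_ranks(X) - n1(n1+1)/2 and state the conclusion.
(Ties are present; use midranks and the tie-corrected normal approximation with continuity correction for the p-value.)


Step 1: Combine and sort all 11 observations; assign midranks.
sorted (value, group): (10,X), (13,X), (15,X), (17,X), (22,X), (22,Y), (23,X), (26,X), (26,Y), (28,Y), (38,Y)
ranks: 10->1, 13->2, 15->3, 17->4, 22->5.5, 22->5.5, 23->7, 26->8.5, 26->8.5, 28->10, 38->11
Step 2: Rank sum for X: R1 = 1 + 2 + 3 + 4 + 5.5 + 7 + 8.5 = 31.
Step 3: U_X = R1 - n1(n1+1)/2 = 31 - 7*8/2 = 31 - 28 = 3.
       U_Y = n1*n2 - U_X = 28 - 3 = 25.
Step 4: Ties are present, so use the tie-corrected normal approximation (with continuity correction) for the p-value.
Step 5: p-value = 0.046218; compare to alpha = 0.1. reject H0.

U_X = 3, p = 0.046218, reject H0 at alpha = 0.1.


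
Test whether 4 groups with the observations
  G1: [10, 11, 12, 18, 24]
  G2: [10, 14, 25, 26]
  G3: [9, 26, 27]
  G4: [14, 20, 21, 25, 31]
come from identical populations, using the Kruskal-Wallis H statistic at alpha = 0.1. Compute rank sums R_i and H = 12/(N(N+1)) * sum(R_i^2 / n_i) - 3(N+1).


Step 1: Combine all N = 17 observations and assign midranks.
sorted (value, group, rank): (9,G3,1), (10,G1,2.5), (10,G2,2.5), (11,G1,4), (12,G1,5), (14,G2,6.5), (14,G4,6.5), (18,G1,8), (20,G4,9), (21,G4,10), (24,G1,11), (25,G2,12.5), (25,G4,12.5), (26,G2,14.5), (26,G3,14.5), (27,G3,16), (31,G4,17)
Step 2: Sum ranks within each group.
R_1 = 30.5 (n_1 = 5)
R_2 = 36 (n_2 = 4)
R_3 = 31.5 (n_3 = 3)
R_4 = 55 (n_4 = 5)
Step 3: H = 12/(N(N+1)) * sum(R_i^2/n_i) - 3(N+1)
     = 12/(17*18) * (30.5^2/5 + 36^2/4 + 31.5^2/3 + 55^2/5) - 3*18
     = 0.039216 * 1445.8 - 54
     = 2.698039.
Step 4: Ties present; correction factor C = 1 - 24/(17^3 - 17) = 0.995098. Corrected H = 2.698039 / 0.995098 = 2.711330.
Step 5: Under H0, H ~ chi^2(3); p-value = 0.438305.
Step 6: alpha = 0.1. fail to reject H0.

H = 2.7113, df = 3, p = 0.438305, fail to reject H0.


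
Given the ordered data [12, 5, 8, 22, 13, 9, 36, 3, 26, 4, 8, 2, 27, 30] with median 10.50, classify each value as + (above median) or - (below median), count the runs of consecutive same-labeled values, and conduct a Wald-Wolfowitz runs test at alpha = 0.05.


Step 1: Compute median = 10.50; label A = above, B = below.
Labels in order: ABBAABABABBBAA  (n_A = 7, n_B = 7)
Step 2: Count runs R = 9.
Step 3: Under H0 (random ordering), E[R] = 2*n_A*n_B/(n_A+n_B) + 1 = 2*7*7/14 + 1 = 8.0000.
        Var[R] = 2*n_A*n_B*(2*n_A*n_B - n_A - n_B) / ((n_A+n_B)^2 * (n_A+n_B-1)) = 8232/2548 = 3.2308.
        SD[R] = 1.7974.
Step 4: Continuity-corrected z = (R - 0.5 - E[R]) / SD[R] = (9 - 0.5 - 8.0000) / 1.7974 = 0.2782.
Step 5: Two-sided p-value via normal approximation = 2*(1 - Phi(|z|)) = 0.780879.
Step 6: alpha = 0.05. fail to reject H0.

R = 9, z = 0.2782, p = 0.780879, fail to reject H0.


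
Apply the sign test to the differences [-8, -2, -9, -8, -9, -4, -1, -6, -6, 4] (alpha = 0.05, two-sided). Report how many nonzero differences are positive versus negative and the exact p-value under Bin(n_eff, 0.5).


Step 1: Discard zero differences. Original n = 10; n_eff = number of nonzero differences = 10.
Nonzero differences (with sign): -8, -2, -9, -8, -9, -4, -1, -6, -6, +4
Step 2: Count signs: positive = 1, negative = 9.
Step 3: Under H0: P(positive) = 0.5, so the number of positives S ~ Bin(10, 0.5).
Step 4: Two-sided exact p-value = sum of Bin(10,0.5) probabilities at or below the observed probability = 0.021484.
Step 5: alpha = 0.05. reject H0.

n_eff = 10, pos = 1, neg = 9, p = 0.021484, reject H0.


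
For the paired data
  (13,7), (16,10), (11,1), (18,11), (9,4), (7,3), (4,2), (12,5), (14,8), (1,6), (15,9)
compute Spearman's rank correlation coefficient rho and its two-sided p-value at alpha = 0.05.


Step 1: Rank x and y separately (midranks; no ties here).
rank(x): 13->7, 16->10, 11->5, 18->11, 9->4, 7->3, 4->2, 12->6, 14->8, 1->1, 15->9
rank(y): 7->7, 10->10, 1->1, 11->11, 4->4, 3->3, 2->2, 5->5, 8->8, 6->6, 9->9
Step 2: d_i = R_x(i) - R_y(i); compute d_i^2.
  (7-7)^2=0, (10-10)^2=0, (5-1)^2=16, (11-11)^2=0, (4-4)^2=0, (3-3)^2=0, (2-2)^2=0, (6-5)^2=1, (8-8)^2=0, (1-6)^2=25, (9-9)^2=0
sum(d^2) = 42.
Step 3: rho = 1 - 6*42 / (11*(11^2 - 1)) = 1 - 252/1320 = 0.809091.
Step 4: Under H0, t = rho * sqrt((n-2)/(1-rho^2)) = 4.1302 ~ t(9).
Step 5: Two-sided p-value from the t-distribution with 9 df = 0.002559.
Step 6: alpha = 0.05. reject H0.

rho = 0.8091, p = 0.002559, reject H0 at alpha = 0.05.


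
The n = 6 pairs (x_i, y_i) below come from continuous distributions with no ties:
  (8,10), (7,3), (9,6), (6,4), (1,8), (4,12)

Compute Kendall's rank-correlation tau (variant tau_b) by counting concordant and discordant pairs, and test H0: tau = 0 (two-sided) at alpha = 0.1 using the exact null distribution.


Step 1: Enumerate the 15 unordered pairs (i,j) with i<j and classify each by sign(x_j-x_i) * sign(y_j-y_i).
  (1,2):dx=-1,dy=-7->C; (1,3):dx=+1,dy=-4->D; (1,4):dx=-2,dy=-6->C; (1,5):dx=-7,dy=-2->C
  (1,6):dx=-4,dy=+2->D; (2,3):dx=+2,dy=+3->C; (2,4):dx=-1,dy=+1->D; (2,5):dx=-6,dy=+5->D
  (2,6):dx=-3,dy=+9->D; (3,4):dx=-3,dy=-2->C; (3,5):dx=-8,dy=+2->D; (3,6):dx=-5,dy=+6->D
  (4,5):dx=-5,dy=+4->D; (4,6):dx=-2,dy=+8->D; (5,6):dx=+3,dy=+4->C
Step 2: C = 6, D = 9, total pairs = 15.
Step 3: tau = (C - D)/(n(n-1)/2) = (6 - 9)/15 = -0.200000.
Step 4: Exact two-sided p-value (enumerate n! = 720 permutations of y under H0): p = 0.719444.
Step 5: alpha = 0.1. fail to reject H0.

tau_b = -0.2000 (C=6, D=9), p = 0.719444, fail to reject H0.


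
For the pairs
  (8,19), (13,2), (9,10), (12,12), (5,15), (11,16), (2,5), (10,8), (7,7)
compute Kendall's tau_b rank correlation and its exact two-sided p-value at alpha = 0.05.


Step 1: Enumerate the 36 unordered pairs (i,j) with i<j and classify each by sign(x_j-x_i) * sign(y_j-y_i).
  (1,2):dx=+5,dy=-17->D; (1,3):dx=+1,dy=-9->D; (1,4):dx=+4,dy=-7->D; (1,5):dx=-3,dy=-4->C
  (1,6):dx=+3,dy=-3->D; (1,7):dx=-6,dy=-14->C; (1,8):dx=+2,dy=-11->D; (1,9):dx=-1,dy=-12->C
  (2,3):dx=-4,dy=+8->D; (2,4):dx=-1,dy=+10->D; (2,5):dx=-8,dy=+13->D; (2,6):dx=-2,dy=+14->D
  (2,7):dx=-11,dy=+3->D; (2,8):dx=-3,dy=+6->D; (2,9):dx=-6,dy=+5->D; (3,4):dx=+3,dy=+2->C
  (3,5):dx=-4,dy=+5->D; (3,6):dx=+2,dy=+6->C; (3,7):dx=-7,dy=-5->C; (3,8):dx=+1,dy=-2->D
  (3,9):dx=-2,dy=-3->C; (4,5):dx=-7,dy=+3->D; (4,6):dx=-1,dy=+4->D; (4,7):dx=-10,dy=-7->C
  (4,8):dx=-2,dy=-4->C; (4,9):dx=-5,dy=-5->C; (5,6):dx=+6,dy=+1->C; (5,7):dx=-3,dy=-10->C
  (5,8):dx=+5,dy=-7->D; (5,9):dx=+2,dy=-8->D; (6,7):dx=-9,dy=-11->C; (6,8):dx=-1,dy=-8->C
  (6,9):dx=-4,dy=-9->C; (7,8):dx=+8,dy=+3->C; (7,9):dx=+5,dy=+2->C; (8,9):dx=-3,dy=-1->C
Step 2: C = 18, D = 18, total pairs = 36.
Step 3: tau = (C - D)/(n(n-1)/2) = (18 - 18)/36 = 0.000000.
Step 4: Exact two-sided p-value (enumerate n! = 362880 permutations of y under H0): p = 1.000000.
Step 5: alpha = 0.05. fail to reject H0.

tau_b = 0.0000 (C=18, D=18), p = 1.000000, fail to reject H0.


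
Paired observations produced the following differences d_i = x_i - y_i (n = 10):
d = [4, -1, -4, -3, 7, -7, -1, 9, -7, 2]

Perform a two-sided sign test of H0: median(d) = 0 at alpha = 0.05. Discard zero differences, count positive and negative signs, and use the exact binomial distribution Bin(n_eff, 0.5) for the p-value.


Step 1: Discard zero differences. Original n = 10; n_eff = number of nonzero differences = 10.
Nonzero differences (with sign): +4, -1, -4, -3, +7, -7, -1, +9, -7, +2
Step 2: Count signs: positive = 4, negative = 6.
Step 3: Under H0: P(positive) = 0.5, so the number of positives S ~ Bin(10, 0.5).
Step 4: Two-sided exact p-value = sum of Bin(10,0.5) probabilities at or below the observed probability = 0.753906.
Step 5: alpha = 0.05. fail to reject H0.

n_eff = 10, pos = 4, neg = 6, p = 0.753906, fail to reject H0.


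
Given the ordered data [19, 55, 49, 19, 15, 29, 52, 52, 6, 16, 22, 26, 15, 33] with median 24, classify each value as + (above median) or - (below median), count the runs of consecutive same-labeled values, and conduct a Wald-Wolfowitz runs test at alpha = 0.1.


Step 1: Compute median = 24; label A = above, B = below.
Labels in order: BAABBAAABBBABA  (n_A = 7, n_B = 7)
Step 2: Count runs R = 8.
Step 3: Under H0 (random ordering), E[R] = 2*n_A*n_B/(n_A+n_B) + 1 = 2*7*7/14 + 1 = 8.0000.
        Var[R] = 2*n_A*n_B*(2*n_A*n_B - n_A - n_B) / ((n_A+n_B)^2 * (n_A+n_B-1)) = 8232/2548 = 3.2308.
        SD[R] = 1.7974.
Step 4: R = E[R], so z = 0 with no continuity correction.
Step 5: Two-sided p-value via normal approximation = 2*(1 - Phi(|z|)) = 1.000000.
Step 6: alpha = 0.1. fail to reject H0.

R = 8, z = 0.0000, p = 1.000000, fail to reject H0.


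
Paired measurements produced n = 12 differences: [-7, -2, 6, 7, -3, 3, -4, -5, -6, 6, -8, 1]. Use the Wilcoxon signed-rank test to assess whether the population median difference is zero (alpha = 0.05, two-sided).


Step 1: Drop any zero differences (none here) and take |d_i|.
|d| = [7, 2, 6, 7, 3, 3, 4, 5, 6, 6, 8, 1]
Step 2: Midrank |d_i| (ties get averaged ranks).
ranks: |7|->10.5, |2|->2, |6|->8, |7|->10.5, |3|->3.5, |3|->3.5, |4|->5, |5|->6, |6|->8, |6|->8, |8|->12, |1|->1
Step 3: Attach original signs; sum ranks with positive sign and with negative sign.
W+ = 8 + 10.5 + 3.5 + 8 + 1 = 31
W- = 10.5 + 2 + 3.5 + 5 + 6 + 8 + 12 = 47
(Check: W+ + W- = 78 should equal n(n+1)/2 = 78.)
Step 4: Test statistic W = min(W+, W-) = 31.
Step 5: Ties in |d|, so use the tie-corrected normal approximation.
        E[W] = n(n+1)/4 = 12*13/4 = 39.
        Tie groups: |d|=3 (t=2), |d|=6 (t=3), |d|=7 (t=2); sum(t^3 - t) = 36.
        Var[W] = n(n+1)(2n+1)/24 - sum(t^3-t)/48 = 3900/24 - 36/48 = 161.75.
        z = (W - E[W]) / sqrt(Var[W]) = (31 - 39) / 12.7181 = -0.6290.
        Two-sided p = 2*Phi(z) = 0.529333.
Step 6: alpha = 0.05. fail to reject H0.

W+ = 31, W- = 47, W = min = 31, p = 0.529333, fail to reject H0.


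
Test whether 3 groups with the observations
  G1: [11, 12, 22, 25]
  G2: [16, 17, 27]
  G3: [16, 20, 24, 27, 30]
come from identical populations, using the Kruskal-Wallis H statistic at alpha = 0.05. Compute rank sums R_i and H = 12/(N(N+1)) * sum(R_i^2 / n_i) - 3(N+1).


Step 1: Combine all N = 12 observations and assign midranks.
sorted (value, group, rank): (11,G1,1), (12,G1,2), (16,G2,3.5), (16,G3,3.5), (17,G2,5), (20,G3,6), (22,G1,7), (24,G3,8), (25,G1,9), (27,G2,10.5), (27,G3,10.5), (30,G3,12)
Step 2: Sum ranks within each group.
R_1 = 19 (n_1 = 4)
R_2 = 19 (n_2 = 3)
R_3 = 40 (n_3 = 5)
Step 3: H = 12/(N(N+1)) * sum(R_i^2/n_i) - 3(N+1)
     = 12/(12*13) * (19^2/4 + 19^2/3 + 40^2/5) - 3*13
     = 0.076923 * 530.583 - 39
     = 1.814103.
Step 4: Ties present; correction factor C = 1 - 12/(12^3 - 12) = 0.993007. Corrected H = 1.814103 / 0.993007 = 1.826878.
Step 5: Under H0, H ~ chi^2(2); p-value = 0.401142.
Step 6: alpha = 0.05. fail to reject H0.

H = 1.8269, df = 2, p = 0.401142, fail to reject H0.


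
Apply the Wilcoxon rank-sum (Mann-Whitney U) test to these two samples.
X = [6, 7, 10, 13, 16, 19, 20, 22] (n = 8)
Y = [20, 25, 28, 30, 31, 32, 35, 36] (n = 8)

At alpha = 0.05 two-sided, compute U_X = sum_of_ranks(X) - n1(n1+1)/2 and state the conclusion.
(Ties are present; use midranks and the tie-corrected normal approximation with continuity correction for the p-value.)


Step 1: Combine and sort all 16 observations; assign midranks.
sorted (value, group): (6,X), (7,X), (10,X), (13,X), (16,X), (19,X), (20,X), (20,Y), (22,X), (25,Y), (28,Y), (30,Y), (31,Y), (32,Y), (35,Y), (36,Y)
ranks: 6->1, 7->2, 10->3, 13->4, 16->5, 19->6, 20->7.5, 20->7.5, 22->9, 25->10, 28->11, 30->12, 31->13, 32->14, 35->15, 36->16
Step 2: Rank sum for X: R1 = 1 + 2 + 3 + 4 + 5 + 6 + 7.5 + 9 = 37.5.
Step 3: U_X = R1 - n1(n1+1)/2 = 37.5 - 8*9/2 = 37.5 - 36 = 1.5.
       U_Y = n1*n2 - U_X = 64 - 1.5 = 62.5.
Step 4: Ties are present, so use the tie-corrected normal approximation (with continuity correction) for the p-value.
Step 5: p-value = 0.001616; compare to alpha = 0.05. reject H0.

U_X = 1.5, p = 0.001616, reject H0 at alpha = 0.05.


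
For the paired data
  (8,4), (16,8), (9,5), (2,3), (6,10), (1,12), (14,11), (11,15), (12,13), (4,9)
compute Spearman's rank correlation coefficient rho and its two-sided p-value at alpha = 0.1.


Step 1: Rank x and y separately (midranks; no ties here).
rank(x): 8->5, 16->10, 9->6, 2->2, 6->4, 1->1, 14->9, 11->7, 12->8, 4->3
rank(y): 4->2, 8->4, 5->3, 3->1, 10->6, 12->8, 11->7, 15->10, 13->9, 9->5
Step 2: d_i = R_x(i) - R_y(i); compute d_i^2.
  (5-2)^2=9, (10-4)^2=36, (6-3)^2=9, (2-1)^2=1, (4-6)^2=4, (1-8)^2=49, (9-7)^2=4, (7-10)^2=9, (8-9)^2=1, (3-5)^2=4
sum(d^2) = 126.
Step 3: rho = 1 - 6*126 / (10*(10^2 - 1)) = 1 - 756/990 = 0.236364.
Step 4: Under H0, t = rho * sqrt((n-2)/(1-rho^2)) = 0.6880 ~ t(8).
Step 5: Two-sided p-value from the t-distribution with 8 df = 0.510885.
Step 6: alpha = 0.1. fail to reject H0.

rho = 0.2364, p = 0.510885, fail to reject H0 at alpha = 0.1.


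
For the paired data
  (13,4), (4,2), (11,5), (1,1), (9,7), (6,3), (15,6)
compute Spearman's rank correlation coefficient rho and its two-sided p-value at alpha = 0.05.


Step 1: Rank x and y separately (midranks; no ties here).
rank(x): 13->6, 4->2, 11->5, 1->1, 9->4, 6->3, 15->7
rank(y): 4->4, 2->2, 5->5, 1->1, 7->7, 3->3, 6->6
Step 2: d_i = R_x(i) - R_y(i); compute d_i^2.
  (6-4)^2=4, (2-2)^2=0, (5-5)^2=0, (1-1)^2=0, (4-7)^2=9, (3-3)^2=0, (7-6)^2=1
sum(d^2) = 14.
Step 3: rho = 1 - 6*14 / (7*(7^2 - 1)) = 1 - 84/336 = 0.750000.
Step 4: Under H0, t = rho * sqrt((n-2)/(1-rho^2)) = 2.5355 ~ t(5).
Step 5: Two-sided p-value from the t-distribution with 5 df = 0.052181.
Step 6: alpha = 0.05. fail to reject H0.

rho = 0.7500, p = 0.052181, fail to reject H0 at alpha = 0.05.


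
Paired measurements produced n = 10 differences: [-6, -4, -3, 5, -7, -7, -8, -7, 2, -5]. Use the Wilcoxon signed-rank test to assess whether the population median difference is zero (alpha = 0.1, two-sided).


Step 1: Drop any zero differences (none here) and take |d_i|.
|d| = [6, 4, 3, 5, 7, 7, 8, 7, 2, 5]
Step 2: Midrank |d_i| (ties get averaged ranks).
ranks: |6|->6, |4|->3, |3|->2, |5|->4.5, |7|->8, |7|->8, |8|->10, |7|->8, |2|->1, |5|->4.5
Step 3: Attach original signs; sum ranks with positive sign and with negative sign.
W+ = 4.5 + 1 = 5.5
W- = 6 + 3 + 2 + 8 + 8 + 10 + 8 + 4.5 = 49.5
(Check: W+ + W- = 55 should equal n(n+1)/2 = 55.)
Step 4: Test statistic W = min(W+, W-) = 5.5.
Step 5: Ties in |d|, so use the tie-corrected normal approximation.
        E[W] = n(n+1)/4 = 10*11/4 = 27.5.
        Tie groups: |d|=5 (t=2), |d|=7 (t=3); sum(t^3 - t) = 30.
        Var[W] = n(n+1)(2n+1)/24 - sum(t^3-t)/48 = 2310/24 - 30/48 = 95.625.
        z = (W - E[W]) / sqrt(Var[W]) = (5.5 - 27.5) / 9.7788 = -2.2498.
        Two-sided p = 2*Phi(z) = 0.024464.
Step 6: alpha = 0.1. reject H0.

W+ = 5.5, W- = 49.5, W = min = 5.5, p = 0.024464, reject H0.


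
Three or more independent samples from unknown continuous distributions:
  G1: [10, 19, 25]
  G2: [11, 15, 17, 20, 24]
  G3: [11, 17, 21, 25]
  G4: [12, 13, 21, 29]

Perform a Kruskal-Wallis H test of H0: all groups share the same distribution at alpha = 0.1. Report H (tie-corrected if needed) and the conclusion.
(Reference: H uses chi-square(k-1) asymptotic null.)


Step 1: Combine all N = 16 observations and assign midranks.
sorted (value, group, rank): (10,G1,1), (11,G2,2.5), (11,G3,2.5), (12,G4,4), (13,G4,5), (15,G2,6), (17,G2,7.5), (17,G3,7.5), (19,G1,9), (20,G2,10), (21,G3,11.5), (21,G4,11.5), (24,G2,13), (25,G1,14.5), (25,G3,14.5), (29,G4,16)
Step 2: Sum ranks within each group.
R_1 = 24.5 (n_1 = 3)
R_2 = 39 (n_2 = 5)
R_3 = 36 (n_3 = 4)
R_4 = 36.5 (n_4 = 4)
Step 3: H = 12/(N(N+1)) * sum(R_i^2/n_i) - 3(N+1)
     = 12/(16*17) * (24.5^2/3 + 39^2/5 + 36^2/4 + 36.5^2/4) - 3*17
     = 0.044118 * 1161.35 - 51
     = 0.235846.
Step 4: Ties present; correction factor C = 1 - 24/(16^3 - 16) = 0.994118. Corrected H = 0.235846 / 0.994118 = 0.237241.
Step 5: Under H0, H ~ chi^2(3); p-value = 0.971365.
Step 6: alpha = 0.1. fail to reject H0.

H = 0.2372, df = 3, p = 0.971365, fail to reject H0.


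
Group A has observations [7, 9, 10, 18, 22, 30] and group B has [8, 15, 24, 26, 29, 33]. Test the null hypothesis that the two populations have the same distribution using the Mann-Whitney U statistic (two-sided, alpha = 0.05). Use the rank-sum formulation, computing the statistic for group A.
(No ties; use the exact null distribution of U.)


Step 1: Combine and sort all 12 observations; assign midranks.
sorted (value, group): (7,X), (8,Y), (9,X), (10,X), (15,Y), (18,X), (22,X), (24,Y), (26,Y), (29,Y), (30,X), (33,Y)
ranks: 7->1, 8->2, 9->3, 10->4, 15->5, 18->6, 22->7, 24->8, 26->9, 29->10, 30->11, 33->12
Step 2: Rank sum for X: R1 = 1 + 3 + 4 + 6 + 7 + 11 = 32.
Step 3: U_X = R1 - n1(n1+1)/2 = 32 - 6*7/2 = 32 - 21 = 11.
       U_Y = n1*n2 - U_X = 36 - 11 = 25.
Step 4: No ties, so the exact null distribution of U (based on enumerating the C(12,6) = 924 equally likely rank assignments) gives the two-sided p-value.
Step 5: p-value = 0.309524; compare to alpha = 0.05. fail to reject H0.

U_X = 11, p = 0.309524, fail to reject H0 at alpha = 0.05.


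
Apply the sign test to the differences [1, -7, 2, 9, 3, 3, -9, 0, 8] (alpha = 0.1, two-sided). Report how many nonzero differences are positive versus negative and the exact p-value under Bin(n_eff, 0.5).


Step 1: Discard zero differences. Original n = 9; n_eff = number of nonzero differences = 8.
Nonzero differences (with sign): +1, -7, +2, +9, +3, +3, -9, +8
Step 2: Count signs: positive = 6, negative = 2.
Step 3: Under H0: P(positive) = 0.5, so the number of positives S ~ Bin(8, 0.5).
Step 4: Two-sided exact p-value = sum of Bin(8,0.5) probabilities at or below the observed probability = 0.289062.
Step 5: alpha = 0.1. fail to reject H0.

n_eff = 8, pos = 6, neg = 2, p = 0.289062, fail to reject H0.


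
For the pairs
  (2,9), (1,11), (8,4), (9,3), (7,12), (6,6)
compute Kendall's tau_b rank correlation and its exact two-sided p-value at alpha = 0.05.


Step 1: Enumerate the 15 unordered pairs (i,j) with i<j and classify each by sign(x_j-x_i) * sign(y_j-y_i).
  (1,2):dx=-1,dy=+2->D; (1,3):dx=+6,dy=-5->D; (1,4):dx=+7,dy=-6->D; (1,5):dx=+5,dy=+3->C
  (1,6):dx=+4,dy=-3->D; (2,3):dx=+7,dy=-7->D; (2,4):dx=+8,dy=-8->D; (2,5):dx=+6,dy=+1->C
  (2,6):dx=+5,dy=-5->D; (3,4):dx=+1,dy=-1->D; (3,5):dx=-1,dy=+8->D; (3,6):dx=-2,dy=+2->D
  (4,5):dx=-2,dy=+9->D; (4,6):dx=-3,dy=+3->D; (5,6):dx=-1,dy=-6->C
Step 2: C = 3, D = 12, total pairs = 15.
Step 3: tau = (C - D)/(n(n-1)/2) = (3 - 12)/15 = -0.600000.
Step 4: Exact two-sided p-value (enumerate n! = 720 permutations of y under H0): p = 0.136111.
Step 5: alpha = 0.05. fail to reject H0.

tau_b = -0.6000 (C=3, D=12), p = 0.136111, fail to reject H0.


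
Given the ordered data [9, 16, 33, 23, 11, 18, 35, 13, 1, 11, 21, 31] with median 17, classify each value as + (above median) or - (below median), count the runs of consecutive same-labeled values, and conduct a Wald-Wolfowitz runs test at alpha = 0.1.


Step 1: Compute median = 17; label A = above, B = below.
Labels in order: BBAABAABBBAA  (n_A = 6, n_B = 6)
Step 2: Count runs R = 6.
Step 3: Under H0 (random ordering), E[R] = 2*n_A*n_B/(n_A+n_B) + 1 = 2*6*6/12 + 1 = 7.0000.
        Var[R] = 2*n_A*n_B*(2*n_A*n_B - n_A - n_B) / ((n_A+n_B)^2 * (n_A+n_B-1)) = 4320/1584 = 2.7273.
        SD[R] = 1.6514.
Step 4: Continuity-corrected z = (R + 0.5 - E[R]) / SD[R] = (6 + 0.5 - 7.0000) / 1.6514 = -0.3028.
Step 5: Two-sided p-value via normal approximation = 2*(1 - Phi(|z|)) = 0.762069.
Step 6: alpha = 0.1. fail to reject H0.

R = 6, z = -0.3028, p = 0.762069, fail to reject H0.


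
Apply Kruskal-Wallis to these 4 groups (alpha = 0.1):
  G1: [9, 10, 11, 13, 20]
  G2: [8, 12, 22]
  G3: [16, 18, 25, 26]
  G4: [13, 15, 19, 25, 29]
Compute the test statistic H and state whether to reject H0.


Step 1: Combine all N = 17 observations and assign midranks.
sorted (value, group, rank): (8,G2,1), (9,G1,2), (10,G1,3), (11,G1,4), (12,G2,5), (13,G1,6.5), (13,G4,6.5), (15,G4,8), (16,G3,9), (18,G3,10), (19,G4,11), (20,G1,12), (22,G2,13), (25,G3,14.5), (25,G4,14.5), (26,G3,16), (29,G4,17)
Step 2: Sum ranks within each group.
R_1 = 27.5 (n_1 = 5)
R_2 = 19 (n_2 = 3)
R_3 = 49.5 (n_3 = 4)
R_4 = 57 (n_4 = 5)
Step 3: H = 12/(N(N+1)) * sum(R_i^2/n_i) - 3(N+1)
     = 12/(17*18) * (27.5^2/5 + 19^2/3 + 49.5^2/4 + 57^2/5) - 3*18
     = 0.039216 * 1533.95 - 54
     = 6.154739.
Step 4: Ties present; correction factor C = 1 - 12/(17^3 - 17) = 0.997549. Corrected H = 6.154739 / 0.997549 = 6.169861.
Step 5: Under H0, H ~ chi^2(3); p-value = 0.103632.
Step 6: alpha = 0.1. fail to reject H0.

H = 6.1699, df = 3, p = 0.103632, fail to reject H0.


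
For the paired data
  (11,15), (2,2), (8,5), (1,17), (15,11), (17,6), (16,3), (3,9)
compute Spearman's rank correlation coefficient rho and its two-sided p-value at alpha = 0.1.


Step 1: Rank x and y separately (midranks; no ties here).
rank(x): 11->5, 2->2, 8->4, 1->1, 15->6, 17->8, 16->7, 3->3
rank(y): 15->7, 2->1, 5->3, 17->8, 11->6, 6->4, 3->2, 9->5
Step 2: d_i = R_x(i) - R_y(i); compute d_i^2.
  (5-7)^2=4, (2-1)^2=1, (4-3)^2=1, (1-8)^2=49, (6-6)^2=0, (8-4)^2=16, (7-2)^2=25, (3-5)^2=4
sum(d^2) = 100.
Step 3: rho = 1 - 6*100 / (8*(8^2 - 1)) = 1 - 600/504 = -0.190476.
Step 4: Under H0, t = rho * sqrt((n-2)/(1-rho^2)) = -0.4753 ~ t(6).
Step 5: Two-sided p-value from the t-distribution with 6 df = 0.651401.
Step 6: alpha = 0.1. fail to reject H0.

rho = -0.1905, p = 0.651401, fail to reject H0 at alpha = 0.1.


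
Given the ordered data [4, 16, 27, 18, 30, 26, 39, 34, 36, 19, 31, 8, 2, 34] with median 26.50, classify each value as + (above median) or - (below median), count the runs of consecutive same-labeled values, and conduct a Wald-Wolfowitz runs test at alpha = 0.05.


Step 1: Compute median = 26.50; label A = above, B = below.
Labels in order: BBABABAAABABBA  (n_A = 7, n_B = 7)
Step 2: Count runs R = 10.
Step 3: Under H0 (random ordering), E[R] = 2*n_A*n_B/(n_A+n_B) + 1 = 2*7*7/14 + 1 = 8.0000.
        Var[R] = 2*n_A*n_B*(2*n_A*n_B - n_A - n_B) / ((n_A+n_B)^2 * (n_A+n_B-1)) = 8232/2548 = 3.2308.
        SD[R] = 1.7974.
Step 4: Continuity-corrected z = (R - 0.5 - E[R]) / SD[R] = (10 - 0.5 - 8.0000) / 1.7974 = 0.8345.
Step 5: Two-sided p-value via normal approximation = 2*(1 - Phi(|z|)) = 0.403986.
Step 6: alpha = 0.05. fail to reject H0.

R = 10, z = 0.8345, p = 0.403986, fail to reject H0.


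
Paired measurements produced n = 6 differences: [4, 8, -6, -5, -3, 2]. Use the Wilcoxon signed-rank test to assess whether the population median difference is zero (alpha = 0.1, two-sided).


Step 1: Drop any zero differences (none here) and take |d_i|.
|d| = [4, 8, 6, 5, 3, 2]
Step 2: Midrank |d_i| (ties get averaged ranks).
ranks: |4|->3, |8|->6, |6|->5, |5|->4, |3|->2, |2|->1
Step 3: Attach original signs; sum ranks with positive sign and with negative sign.
W+ = 3 + 6 + 1 = 10
W- = 5 + 4 + 2 = 11
(Check: W+ + W- = 21 should equal n(n+1)/2 = 21.)
Step 4: Test statistic W = min(W+, W-) = 10.
Step 5: No ties, so the exact null distribution over the 2^6 = 64 sign assignments gives the two-sided p-value = 1.000000.
Step 6: alpha = 0.1. fail to reject H0.

W+ = 10, W- = 11, W = min = 10, p = 1.000000, fail to reject H0.


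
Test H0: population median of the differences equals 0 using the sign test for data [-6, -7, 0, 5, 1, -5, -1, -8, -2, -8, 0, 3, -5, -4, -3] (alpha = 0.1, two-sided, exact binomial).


Step 1: Discard zero differences. Original n = 15; n_eff = number of nonzero differences = 13.
Nonzero differences (with sign): -6, -7, +5, +1, -5, -1, -8, -2, -8, +3, -5, -4, -3
Step 2: Count signs: positive = 3, negative = 10.
Step 3: Under H0: P(positive) = 0.5, so the number of positives S ~ Bin(13, 0.5).
Step 4: Two-sided exact p-value = sum of Bin(13,0.5) probabilities at or below the observed probability = 0.092285.
Step 5: alpha = 0.1. reject H0.

n_eff = 13, pos = 3, neg = 10, p = 0.092285, reject H0.


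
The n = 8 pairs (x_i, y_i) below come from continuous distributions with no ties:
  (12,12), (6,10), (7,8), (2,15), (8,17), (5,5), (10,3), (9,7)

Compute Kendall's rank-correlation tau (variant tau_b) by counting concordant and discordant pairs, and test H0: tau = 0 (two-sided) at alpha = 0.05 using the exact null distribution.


Step 1: Enumerate the 28 unordered pairs (i,j) with i<j and classify each by sign(x_j-x_i) * sign(y_j-y_i).
  (1,2):dx=-6,dy=-2->C; (1,3):dx=-5,dy=-4->C; (1,4):dx=-10,dy=+3->D; (1,5):dx=-4,dy=+5->D
  (1,6):dx=-7,dy=-7->C; (1,7):dx=-2,dy=-9->C; (1,8):dx=-3,dy=-5->C; (2,3):dx=+1,dy=-2->D
  (2,4):dx=-4,dy=+5->D; (2,5):dx=+2,dy=+7->C; (2,6):dx=-1,dy=-5->C; (2,7):dx=+4,dy=-7->D
  (2,8):dx=+3,dy=-3->D; (3,4):dx=-5,dy=+7->D; (3,5):dx=+1,dy=+9->C; (3,6):dx=-2,dy=-3->C
  (3,7):dx=+3,dy=-5->D; (3,8):dx=+2,dy=-1->D; (4,5):dx=+6,dy=+2->C; (4,6):dx=+3,dy=-10->D
  (4,7):dx=+8,dy=-12->D; (4,8):dx=+7,dy=-8->D; (5,6):dx=-3,dy=-12->C; (5,7):dx=+2,dy=-14->D
  (5,8):dx=+1,dy=-10->D; (6,7):dx=+5,dy=-2->D; (6,8):dx=+4,dy=+2->C; (7,8):dx=-1,dy=+4->D
Step 2: C = 12, D = 16, total pairs = 28.
Step 3: tau = (C - D)/(n(n-1)/2) = (12 - 16)/28 = -0.142857.
Step 4: Exact two-sided p-value (enumerate n! = 40320 permutations of y under H0): p = 0.719544.
Step 5: alpha = 0.05. fail to reject H0.

tau_b = -0.1429 (C=12, D=16), p = 0.719544, fail to reject H0.


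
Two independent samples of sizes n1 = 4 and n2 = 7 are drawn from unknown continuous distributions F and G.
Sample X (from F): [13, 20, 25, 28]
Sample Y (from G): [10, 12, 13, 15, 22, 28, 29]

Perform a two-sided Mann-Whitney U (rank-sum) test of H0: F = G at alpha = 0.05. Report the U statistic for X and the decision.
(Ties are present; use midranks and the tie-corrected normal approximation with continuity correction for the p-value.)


Step 1: Combine and sort all 11 observations; assign midranks.
sorted (value, group): (10,Y), (12,Y), (13,X), (13,Y), (15,Y), (20,X), (22,Y), (25,X), (28,X), (28,Y), (29,Y)
ranks: 10->1, 12->2, 13->3.5, 13->3.5, 15->5, 20->6, 22->7, 25->8, 28->9.5, 28->9.5, 29->11
Step 2: Rank sum for X: R1 = 3.5 + 6 + 8 + 9.5 = 27.
Step 3: U_X = R1 - n1(n1+1)/2 = 27 - 4*5/2 = 27 - 10 = 17.
       U_Y = n1*n2 - U_X = 28 - 17 = 11.
Step 4: Ties are present, so use the tie-corrected normal approximation (with continuity correction) for the p-value.
Step 5: p-value = 0.635059; compare to alpha = 0.05. fail to reject H0.

U_X = 17, p = 0.635059, fail to reject H0 at alpha = 0.05.


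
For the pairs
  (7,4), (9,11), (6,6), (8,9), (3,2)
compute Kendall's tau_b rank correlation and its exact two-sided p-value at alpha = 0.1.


Step 1: Enumerate the 10 unordered pairs (i,j) with i<j and classify each by sign(x_j-x_i) * sign(y_j-y_i).
  (1,2):dx=+2,dy=+7->C; (1,3):dx=-1,dy=+2->D; (1,4):dx=+1,dy=+5->C; (1,5):dx=-4,dy=-2->C
  (2,3):dx=-3,dy=-5->C; (2,4):dx=-1,dy=-2->C; (2,5):dx=-6,dy=-9->C; (3,4):dx=+2,dy=+3->C
  (3,5):dx=-3,dy=-4->C; (4,5):dx=-5,dy=-7->C
Step 2: C = 9, D = 1, total pairs = 10.
Step 3: tau = (C - D)/(n(n-1)/2) = (9 - 1)/10 = 0.800000.
Step 4: Exact two-sided p-value (enumerate n! = 120 permutations of y under H0): p = 0.083333.
Step 5: alpha = 0.1. reject H0.

tau_b = 0.8000 (C=9, D=1), p = 0.083333, reject H0.


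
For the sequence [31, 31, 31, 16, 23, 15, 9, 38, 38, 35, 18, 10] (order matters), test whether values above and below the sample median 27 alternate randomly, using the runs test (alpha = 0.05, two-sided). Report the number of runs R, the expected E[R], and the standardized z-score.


Step 1: Compute median = 27; label A = above, B = below.
Labels in order: AAABBBBAAABB  (n_A = 6, n_B = 6)
Step 2: Count runs R = 4.
Step 3: Under H0 (random ordering), E[R] = 2*n_A*n_B/(n_A+n_B) + 1 = 2*6*6/12 + 1 = 7.0000.
        Var[R] = 2*n_A*n_B*(2*n_A*n_B - n_A - n_B) / ((n_A+n_B)^2 * (n_A+n_B-1)) = 4320/1584 = 2.7273.
        SD[R] = 1.6514.
Step 4: Continuity-corrected z = (R + 0.5 - E[R]) / SD[R] = (4 + 0.5 - 7.0000) / 1.6514 = -1.5138.
Step 5: Two-sided p-value via normal approximation = 2*(1 - Phi(|z|)) = 0.130070.
Step 6: alpha = 0.05. fail to reject H0.

R = 4, z = -1.5138, p = 0.130070, fail to reject H0.


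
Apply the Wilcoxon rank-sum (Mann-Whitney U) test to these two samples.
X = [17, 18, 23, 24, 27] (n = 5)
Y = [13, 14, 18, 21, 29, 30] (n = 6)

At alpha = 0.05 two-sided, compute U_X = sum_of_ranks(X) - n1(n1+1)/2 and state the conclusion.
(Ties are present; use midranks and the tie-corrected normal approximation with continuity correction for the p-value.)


Step 1: Combine and sort all 11 observations; assign midranks.
sorted (value, group): (13,Y), (14,Y), (17,X), (18,X), (18,Y), (21,Y), (23,X), (24,X), (27,X), (29,Y), (30,Y)
ranks: 13->1, 14->2, 17->3, 18->4.5, 18->4.5, 21->6, 23->7, 24->8, 27->9, 29->10, 30->11
Step 2: Rank sum for X: R1 = 3 + 4.5 + 7 + 8 + 9 = 31.5.
Step 3: U_X = R1 - n1(n1+1)/2 = 31.5 - 5*6/2 = 31.5 - 15 = 16.5.
       U_Y = n1*n2 - U_X = 30 - 16.5 = 13.5.
Step 4: Ties are present, so use the tie-corrected normal approximation (with continuity correction) for the p-value.
Step 5: p-value = 0.854805; compare to alpha = 0.05. fail to reject H0.

U_X = 16.5, p = 0.854805, fail to reject H0 at alpha = 0.05.


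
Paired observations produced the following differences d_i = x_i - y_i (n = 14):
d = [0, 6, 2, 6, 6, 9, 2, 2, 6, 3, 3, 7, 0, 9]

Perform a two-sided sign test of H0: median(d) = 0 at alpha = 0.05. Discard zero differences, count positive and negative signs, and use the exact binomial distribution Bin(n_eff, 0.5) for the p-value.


Step 1: Discard zero differences. Original n = 14; n_eff = number of nonzero differences = 12.
Nonzero differences (with sign): +6, +2, +6, +6, +9, +2, +2, +6, +3, +3, +7, +9
Step 2: Count signs: positive = 12, negative = 0.
Step 3: Under H0: P(positive) = 0.5, so the number of positives S ~ Bin(12, 0.5).
Step 4: Two-sided exact p-value = sum of Bin(12,0.5) probabilities at or below the observed probability = 0.000488.
Step 5: alpha = 0.05. reject H0.

n_eff = 12, pos = 12, neg = 0, p = 0.000488, reject H0.


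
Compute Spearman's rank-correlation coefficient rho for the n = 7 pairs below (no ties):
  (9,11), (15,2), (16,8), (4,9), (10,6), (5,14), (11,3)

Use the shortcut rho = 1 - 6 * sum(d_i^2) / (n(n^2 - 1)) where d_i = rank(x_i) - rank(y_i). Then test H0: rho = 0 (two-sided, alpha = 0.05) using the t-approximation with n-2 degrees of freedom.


Step 1: Rank x and y separately (midranks; no ties here).
rank(x): 9->3, 15->6, 16->7, 4->1, 10->4, 5->2, 11->5
rank(y): 11->6, 2->1, 8->4, 9->5, 6->3, 14->7, 3->2
Step 2: d_i = R_x(i) - R_y(i); compute d_i^2.
  (3-6)^2=9, (6-1)^2=25, (7-4)^2=9, (1-5)^2=16, (4-3)^2=1, (2-7)^2=25, (5-2)^2=9
sum(d^2) = 94.
Step 3: rho = 1 - 6*94 / (7*(7^2 - 1)) = 1 - 564/336 = -0.678571.
Step 4: Under H0, t = rho * sqrt((n-2)/(1-rho^2)) = -2.0657 ~ t(5).
Step 5: Two-sided p-value from the t-distribution with 5 df = 0.093750.
Step 6: alpha = 0.05. fail to reject H0.

rho = -0.6786, p = 0.093750, fail to reject H0 at alpha = 0.05.
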